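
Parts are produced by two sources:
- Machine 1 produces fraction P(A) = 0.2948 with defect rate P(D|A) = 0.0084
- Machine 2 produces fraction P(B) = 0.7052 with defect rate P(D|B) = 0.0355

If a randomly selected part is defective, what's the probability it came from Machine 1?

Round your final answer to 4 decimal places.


Let A = from Machine 1, D = defective

Given:
- P(A) = 0.2948, P(B) = 0.7052
- P(D|A) = 0.0084, P(D|B) = 0.0355

Step 1: Find P(D)
P(D) = P(D|A)P(A) + P(D|B)P(B)
     = 0.0084 × 0.2948 + 0.0355 × 0.7052
     = 0.00247632 + 0.02503460
     = 0.02751092

Step 2: Apply Bayes' theorem
P(A|D) = P(D|A)P(A) / P(D)
       = 0.00247632 / 0.02751092
       = 0.0900


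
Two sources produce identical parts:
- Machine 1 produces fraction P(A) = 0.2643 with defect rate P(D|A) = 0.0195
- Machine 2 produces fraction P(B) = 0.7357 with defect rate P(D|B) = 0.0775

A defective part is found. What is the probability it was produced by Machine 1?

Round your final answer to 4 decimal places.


Let A = from Machine 1, D = defective

Given:
- P(A) = 0.2643, P(B) = 0.7357
- P(D|A) = 0.0195, P(D|B) = 0.0775

Step 1: Find P(D)
P(D) = P(D|A)P(A) + P(D|B)P(B)
     = 0.0195 × 0.2643 + 0.0775 × 0.7357
     = 0.00515385 + 0.05701675
     = 0.06217060

Step 2: Apply Bayes' theorem
P(A|D) = P(D|A)P(A) / P(D)
       = 0.00515385 / 0.06217060
       = 0.0829


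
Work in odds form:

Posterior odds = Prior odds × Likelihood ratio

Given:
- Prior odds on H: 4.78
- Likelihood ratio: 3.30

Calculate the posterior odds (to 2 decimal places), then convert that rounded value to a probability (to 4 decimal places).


Step 1: Calculate posterior odds
Posterior odds = Prior odds × LR
               = 4.78 × 3.30
               = 15.77

Step 2: Convert to probability
P(H|E) = Posterior odds / (1 + Posterior odds)
       = 15.77 / (1 + 15.77)
       = 15.77 / 16.77
       = 0.9404

The evidence increased P(H) from 0.8270 to 0.9404.


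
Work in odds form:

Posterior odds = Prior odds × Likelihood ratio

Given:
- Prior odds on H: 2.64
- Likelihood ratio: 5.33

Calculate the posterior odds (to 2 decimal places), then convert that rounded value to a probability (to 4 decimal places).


Step 1: Calculate posterior odds
Posterior odds = Prior odds × LR
               = 2.64 × 5.33
               = 14.07

Step 2: Convert to probability
P(H|E) = Posterior odds / (1 + Posterior odds)
       = 14.07 / (1 + 14.07)
       = 14.07 / 15.07
       = 0.9336

The evidence increased P(H) from 0.7253 to 0.9336.


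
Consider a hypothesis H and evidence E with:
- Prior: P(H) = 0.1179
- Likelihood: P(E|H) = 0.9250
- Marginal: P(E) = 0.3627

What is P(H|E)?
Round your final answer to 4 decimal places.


Using Bayes' theorem:

P(H|E) = P(E|H) × P(H) / P(E)
       = 0.9250 × 0.1179 / 0.3627
       = 0.10905750 / 0.3627
       = 0.3007

The evidence strengthens our belief in H.
Prior: 0.1179 → Posterior: 0.3007


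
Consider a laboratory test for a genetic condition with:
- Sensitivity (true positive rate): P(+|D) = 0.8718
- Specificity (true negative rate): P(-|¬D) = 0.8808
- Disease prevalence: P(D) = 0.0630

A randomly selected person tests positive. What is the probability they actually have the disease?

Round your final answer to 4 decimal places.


Let D = has disease, + = positive test

Given:
- P(D) = 0.0630 (prevalence)
- P(+|D) = 0.8718 (sensitivity)
- P(-|¬D) = 0.8808 (specificity)
- P(+|¬D) = 0.1192 (false positive rate = 1 - specificity)

Step 1: Find P(+)
P(+) = P(+|D)P(D) + P(+|¬D)P(¬D)
     = 0.8718 × 0.0630 + 0.1192 × 0.9370
     = 0.05492340 + 0.11169040
     = 0.16661380

Step 2: Apply Bayes' theorem for P(D|+)
P(D|+) = P(+|D)P(D) / P(+)
       = 0.05492340 / 0.16661380
       = 0.3296


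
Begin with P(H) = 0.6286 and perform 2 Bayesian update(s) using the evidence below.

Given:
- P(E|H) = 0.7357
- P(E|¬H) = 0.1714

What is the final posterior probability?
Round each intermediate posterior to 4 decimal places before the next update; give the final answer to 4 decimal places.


Sequential Bayesian updating:

Initial prior: P(H) = 0.6286

Update 1:
  P(E) = 0.7357 × 0.6286 + 0.1714 × 0.3714 = 0.46246102 + 0.06365796 = 0.52611898
  P(H|E) = 0.46246102 / 0.52611898 = 0.8790

Update 2:
  P(E) = 0.7357 × 0.8790 + 0.1714 × 0.1210 = 0.64668030 + 0.02073940 = 0.66741970
  P(H|E) = 0.64668030 / 0.66741970 = 0.9689

Final posterior: 0.9689


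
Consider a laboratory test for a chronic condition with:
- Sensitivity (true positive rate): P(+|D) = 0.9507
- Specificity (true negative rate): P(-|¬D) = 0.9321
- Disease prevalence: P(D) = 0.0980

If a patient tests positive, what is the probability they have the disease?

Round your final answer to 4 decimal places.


Let D = has disease, + = positive test

Given:
- P(D) = 0.0980 (prevalence)
- P(+|D) = 0.9507 (sensitivity)
- P(-|¬D) = 0.9321 (specificity)
- P(+|¬D) = 0.0679 (false positive rate = 1 - specificity)

Step 1: Find P(+)
P(+) = P(+|D)P(D) + P(+|¬D)P(¬D)
     = 0.9507 × 0.0980 + 0.0679 × 0.9020
     = 0.09316860 + 0.06124580
     = 0.15441440

Step 2: Apply Bayes' theorem for P(D|+)
P(D|+) = P(+|D)P(D) / P(+)
       = 0.09316860 / 0.15441440
       = 0.6034


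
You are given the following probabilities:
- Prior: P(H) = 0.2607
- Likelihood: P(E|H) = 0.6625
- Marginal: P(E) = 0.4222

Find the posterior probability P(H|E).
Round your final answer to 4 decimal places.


Using Bayes' theorem:

P(H|E) = P(E|H) × P(H) / P(E)
       = 0.6625 × 0.2607 / 0.4222
       = 0.17271375 / 0.4222
       = 0.4091

The evidence strengthens our belief in H.
Prior: 0.2607 → Posterior: 0.4091


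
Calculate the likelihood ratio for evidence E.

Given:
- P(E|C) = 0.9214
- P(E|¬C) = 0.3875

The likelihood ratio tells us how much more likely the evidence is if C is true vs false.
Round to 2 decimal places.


Likelihood Ratio (LR) = P(E|C) / P(E|¬C)

LR = 0.9214 / 0.3875
   = 2.38

The evidence is 2.38 times more likely if C is true than if C is false.
Since LR > 1, the evidence supports C over ¬C.


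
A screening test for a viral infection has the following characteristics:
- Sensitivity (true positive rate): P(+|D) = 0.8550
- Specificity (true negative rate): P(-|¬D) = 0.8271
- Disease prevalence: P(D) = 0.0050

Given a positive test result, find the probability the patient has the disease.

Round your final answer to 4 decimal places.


Let D = has disease, + = positive test

Given:
- P(D) = 0.0050 (prevalence)
- P(+|D) = 0.8550 (sensitivity)
- P(-|¬D) = 0.8271 (specificity)
- P(+|¬D) = 0.1729 (false positive rate = 1 - specificity)

Step 1: Find P(+)
P(+) = P(+|D)P(D) + P(+|¬D)P(¬D)
     = 0.8550 × 0.0050 + 0.1729 × 0.9950
     = 0.00427500 + 0.17203550
     = 0.17631050

Step 2: Apply Bayes' theorem for P(D|+)
P(D|+) = P(+|D)P(D) / P(+)
       = 0.00427500 / 0.17631050
       = 0.0242


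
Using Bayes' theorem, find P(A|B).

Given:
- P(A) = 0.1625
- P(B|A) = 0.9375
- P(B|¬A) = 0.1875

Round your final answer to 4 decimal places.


Bayes' theorem: P(A|B) = P(B|A) × P(A) / P(B)

Step 1: Calculate P(B) using law of total probability
P(B) = P(B|A)P(A) + P(B|¬A)P(¬A)
     = 0.9375 × 0.1625 + 0.1875 × 0.8375
     = 0.15234375 + 0.15703125
     = 0.30937500

Step 2: Apply Bayes' theorem
P(A|B) = P(B|A) × P(A) / P(B)
       = 0.15234375 / 0.30937500
       = 0.4924


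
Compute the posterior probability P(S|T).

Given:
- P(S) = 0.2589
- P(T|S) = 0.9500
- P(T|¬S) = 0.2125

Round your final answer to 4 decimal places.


Bayes' theorem: P(S|T) = P(T|S) × P(S) / P(T)

Step 1: Calculate P(T) using law of total probability
P(T) = P(T|S)P(S) + P(T|¬S)P(¬S)
     = 0.9500 × 0.2589 + 0.2125 × 0.7411
     = 0.24595500 + 0.15748375
     = 0.40343875

Step 2: Apply Bayes' theorem
P(S|T) = P(T|S) × P(S) / P(T)
       = 0.24595500 / 0.40343875
       = 0.6096


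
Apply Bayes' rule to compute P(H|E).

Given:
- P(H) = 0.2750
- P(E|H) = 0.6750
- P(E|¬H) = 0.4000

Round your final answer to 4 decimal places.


Bayes' theorem: P(H|E) = P(E|H) × P(H) / P(E)

Step 1: Calculate P(E) using law of total probability
P(E) = P(E|H)P(H) + P(E|¬H)P(¬H)
     = 0.6750 × 0.2750 + 0.4000 × 0.7250
     = 0.18562500 + 0.29000000
     = 0.47562500

Step 2: Apply Bayes' theorem
P(H|E) = P(E|H) × P(H) / P(E)
       = 0.18562500 / 0.47562500
       = 0.3903


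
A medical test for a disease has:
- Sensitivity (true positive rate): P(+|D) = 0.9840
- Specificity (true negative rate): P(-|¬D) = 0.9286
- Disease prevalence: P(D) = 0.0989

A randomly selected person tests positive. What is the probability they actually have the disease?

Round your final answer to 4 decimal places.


Let D = has disease, + = positive test

Given:
- P(D) = 0.0989 (prevalence)
- P(+|D) = 0.9840 (sensitivity)
- P(-|¬D) = 0.9286 (specificity)
- P(+|¬D) = 0.0714 (false positive rate = 1 - specificity)

Step 1: Find P(+)
P(+) = P(+|D)P(D) + P(+|¬D)P(¬D)
     = 0.9840 × 0.0989 + 0.0714 × 0.9011
     = 0.09731760 + 0.06433854
     = 0.16165614

Step 2: Apply Bayes' theorem for P(D|+)
P(D|+) = P(+|D)P(D) / P(+)
       = 0.09731760 / 0.16165614
       = 0.6020


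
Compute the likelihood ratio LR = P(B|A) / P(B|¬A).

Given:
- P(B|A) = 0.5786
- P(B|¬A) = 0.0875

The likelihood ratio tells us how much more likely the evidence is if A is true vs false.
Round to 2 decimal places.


Likelihood Ratio (LR) = P(B|A) / P(B|¬A)

LR = 0.5786 / 0.0875
   = 6.61

The evidence is 6.61 times more likely if A is true than if A is false.
Because LR exceeds 1, B is evidence for A.


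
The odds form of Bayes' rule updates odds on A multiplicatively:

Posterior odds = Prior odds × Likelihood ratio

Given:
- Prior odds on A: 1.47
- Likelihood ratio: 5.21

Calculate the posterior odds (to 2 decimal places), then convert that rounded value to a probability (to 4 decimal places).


Step 1: Calculate posterior odds
Posterior odds = Prior odds × LR
               = 1.47 × 5.21
               = 7.66

Step 2: Convert to probability
P(A|E) = Posterior odds / (1 + Posterior odds)
       = 7.66 / (1 + 7.66)
       = 7.66 / 8.66
       = 0.8845

The evidence increased P(A) from 0.5951 to 0.8845.


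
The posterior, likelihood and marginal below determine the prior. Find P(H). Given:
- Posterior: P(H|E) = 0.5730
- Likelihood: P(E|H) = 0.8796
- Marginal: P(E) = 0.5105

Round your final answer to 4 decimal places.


From Bayes' theorem: P(H|E) = P(E|H) × P(H) / P(E)

Rearranging for P(H):
P(H) = P(H|E) × P(E) / P(E|H)
     = 0.5730 × 0.5105 / 0.8796
     = 0.29251650 / 0.8796
     = 0.3326


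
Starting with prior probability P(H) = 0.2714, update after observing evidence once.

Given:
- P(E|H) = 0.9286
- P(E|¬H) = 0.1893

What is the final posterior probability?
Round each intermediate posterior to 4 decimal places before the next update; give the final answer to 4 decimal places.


Sequential Bayesian updating:

Initial prior: P(H) = 0.2714

Update 1:
  P(E) = 0.9286 × 0.2714 + 0.1893 × 0.7286 = 0.25202204 + 0.13792398 = 0.38994602
  P(H|E) = 0.25202204 / 0.38994602 = 0.6463

Final posterior: 0.6463


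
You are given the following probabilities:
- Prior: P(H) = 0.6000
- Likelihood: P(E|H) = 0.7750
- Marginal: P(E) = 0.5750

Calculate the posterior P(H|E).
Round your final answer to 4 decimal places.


Using Bayes' theorem:

P(H|E) = P(E|H) × P(H) / P(E)
       = 0.7750 × 0.6000 / 0.5750
       = 0.46500000 / 0.5750
       = 0.8087

The evidence strengthens our belief in H.
Prior: 0.6000 → Posterior: 0.8087


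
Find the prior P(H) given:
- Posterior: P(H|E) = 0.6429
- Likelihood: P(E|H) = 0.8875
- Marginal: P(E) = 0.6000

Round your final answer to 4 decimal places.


From Bayes' theorem: P(H|E) = P(E|H) × P(H) / P(E)

Rearranging for P(H):
P(H) = P(H|E) × P(E) / P(E|H)
     = 0.6429 × 0.6000 / 0.8875
     = 0.38574000 / 0.8875
     = 0.4346


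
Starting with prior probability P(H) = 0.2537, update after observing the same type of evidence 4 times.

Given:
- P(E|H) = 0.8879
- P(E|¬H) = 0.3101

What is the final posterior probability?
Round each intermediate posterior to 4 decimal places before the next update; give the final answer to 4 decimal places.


Sequential Bayesian updating:

Initial prior: P(H) = 0.2537

Update 1:
  P(E) = 0.8879 × 0.2537 + 0.3101 × 0.7463 = 0.22526023 + 0.23142763 = 0.45668786
  P(H|E) = 0.22526023 / 0.45668786 = 0.4932

Update 2:
  P(E) = 0.8879 × 0.4932 + 0.3101 × 0.5068 = 0.43791228 + 0.15715868 = 0.59507096
  P(H|E) = 0.43791228 / 0.59507096 = 0.7359

Update 3:
  P(E) = 0.8879 × 0.7359 + 0.3101 × 0.2641 = 0.65340561 + 0.08189741 = 0.73530302
  P(H|E) = 0.65340561 / 0.73530302 = 0.8886

Update 4:
  P(E) = 0.8879 × 0.8886 + 0.3101 × 0.1114 = 0.78898794 + 0.03454514 = 0.82353308
  P(H|E) = 0.78898794 / 0.82353308 = 0.9581

Final posterior: 0.9581


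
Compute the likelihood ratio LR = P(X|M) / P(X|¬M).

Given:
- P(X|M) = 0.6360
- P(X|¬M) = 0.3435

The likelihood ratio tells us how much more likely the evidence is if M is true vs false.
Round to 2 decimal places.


Likelihood Ratio (LR) = P(X|M) / P(X|¬M)

LR = 0.6360 / 0.3435
   = 1.85

The evidence is 1.85 times more likely if M is true than if M is false.
Because LR exceeds 1, X is evidence for M.


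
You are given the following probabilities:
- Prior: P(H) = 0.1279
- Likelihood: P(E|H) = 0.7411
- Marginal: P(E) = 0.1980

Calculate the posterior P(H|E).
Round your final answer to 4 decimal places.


Using Bayes' theorem:

P(H|E) = P(E|H) × P(H) / P(E)
       = 0.7411 × 0.1279 / 0.1980
       = 0.09478669 / 0.1980
       = 0.4787

The evidence strengthens our belief in H.
Prior: 0.1279 → Posterior: 0.4787


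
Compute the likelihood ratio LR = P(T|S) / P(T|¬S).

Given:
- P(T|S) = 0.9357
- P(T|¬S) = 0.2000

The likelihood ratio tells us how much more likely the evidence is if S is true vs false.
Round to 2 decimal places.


Likelihood Ratio (LR) = P(T|S) / P(T|¬S)

LR = 0.9357 / 0.2000
   = 4.68

The evidence is 4.68 times more likely if S is true than if S is false.
Because LR exceeds 1, T is evidence for S.


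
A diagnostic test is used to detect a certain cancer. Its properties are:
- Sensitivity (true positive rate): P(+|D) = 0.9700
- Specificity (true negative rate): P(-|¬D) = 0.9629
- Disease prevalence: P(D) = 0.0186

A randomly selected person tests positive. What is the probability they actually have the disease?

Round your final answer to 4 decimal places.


Let D = has disease, + = positive test

Given:
- P(D) = 0.0186 (prevalence)
- P(+|D) = 0.9700 (sensitivity)
- P(-|¬D) = 0.9629 (specificity)
- P(+|¬D) = 0.0371 (false positive rate = 1 - specificity)

Step 1: Find P(+)
P(+) = P(+|D)P(D) + P(+|¬D)P(¬D)
     = 0.9700 × 0.0186 + 0.0371 × 0.9814
     = 0.01804200 + 0.03640994
     = 0.05445194

Step 2: Apply Bayes' theorem for P(D|+)
P(D|+) = P(+|D)P(D) / P(+)
       = 0.01804200 / 0.05445194
       = 0.3313


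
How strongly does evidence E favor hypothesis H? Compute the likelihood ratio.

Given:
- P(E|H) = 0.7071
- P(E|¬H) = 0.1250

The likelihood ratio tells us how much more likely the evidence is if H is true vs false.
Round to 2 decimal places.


Likelihood Ratio (LR) = P(E|H) / P(E|¬H)

LR = 0.7071 / 0.1250
   = 5.66

The evidence is 5.66 times more likely if H is true than if H is false.
Because LR exceeds 1, E is evidence for H.


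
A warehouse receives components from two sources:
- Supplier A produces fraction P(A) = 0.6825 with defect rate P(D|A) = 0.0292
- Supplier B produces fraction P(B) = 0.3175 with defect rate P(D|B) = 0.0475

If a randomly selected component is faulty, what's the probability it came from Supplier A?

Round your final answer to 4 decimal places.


Let A = from Supplier A, D = faulty

Given:
- P(A) = 0.6825, P(B) = 0.3175
- P(D|A) = 0.0292, P(D|B) = 0.0475

Step 1: Find P(D)
P(D) = P(D|A)P(A) + P(D|B)P(B)
     = 0.0292 × 0.6825 + 0.0475 × 0.3175
     = 0.01992900 + 0.01508125
     = 0.03501025

Step 2: Apply Bayes' theorem
P(A|D) = P(D|A)P(A) / P(D)
       = 0.01992900 / 0.03501025
       = 0.5692


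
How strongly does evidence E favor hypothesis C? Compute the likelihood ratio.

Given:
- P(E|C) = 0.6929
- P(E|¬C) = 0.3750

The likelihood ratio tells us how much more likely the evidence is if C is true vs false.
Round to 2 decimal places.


Likelihood Ratio (LR) = P(E|C) / P(E|¬C)

LR = 0.6929 / 0.3750
   = 1.85

The evidence is 1.85 times more likely if C is true than if C is false.
Since LR > 1, the evidence supports C over ¬C.


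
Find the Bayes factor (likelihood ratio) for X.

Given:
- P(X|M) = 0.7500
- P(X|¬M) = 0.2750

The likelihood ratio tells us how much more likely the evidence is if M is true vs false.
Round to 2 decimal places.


Likelihood Ratio (LR) = P(X|M) / P(X|¬M)

LR = 0.7500 / 0.2750
   = 2.73

The evidence is 2.73 times more likely if M is true than if M is false.
LR > 1, so observing X raises the odds in favor of M.


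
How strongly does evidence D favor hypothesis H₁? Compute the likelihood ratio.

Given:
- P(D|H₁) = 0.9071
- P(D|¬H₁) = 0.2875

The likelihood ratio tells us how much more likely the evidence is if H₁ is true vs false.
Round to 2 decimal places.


Likelihood Ratio (LR) = P(D|H₁) / P(D|¬H₁)

LR = 0.9071 / 0.2875
   = 3.16

The evidence is 3.16 times more likely if H₁ is true than if H₁ is false.
LR > 1, so observing D raises the odds in favor of H₁.


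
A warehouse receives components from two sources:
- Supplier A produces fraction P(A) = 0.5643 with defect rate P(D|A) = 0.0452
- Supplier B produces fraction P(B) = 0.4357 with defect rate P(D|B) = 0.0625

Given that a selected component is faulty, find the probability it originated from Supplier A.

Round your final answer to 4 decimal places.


Let A = from Supplier A, D = faulty

Given:
- P(A) = 0.5643, P(B) = 0.4357
- P(D|A) = 0.0452, P(D|B) = 0.0625

Step 1: Find P(D)
P(D) = P(D|A)P(A) + P(D|B)P(B)
     = 0.0452 × 0.5643 + 0.0625 × 0.4357
     = 0.02550636 + 0.02723125
     = 0.05273761

Step 2: Apply Bayes' theorem
P(A|D) = P(D|A)P(A) / P(D)
       = 0.02550636 / 0.05273761
       = 0.4836


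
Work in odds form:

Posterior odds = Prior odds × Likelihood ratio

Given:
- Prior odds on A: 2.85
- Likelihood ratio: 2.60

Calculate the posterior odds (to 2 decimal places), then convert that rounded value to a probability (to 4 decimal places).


Step 1: Calculate posterior odds
Posterior odds = Prior odds × LR
               = 2.85 × 2.60
               = 7.41

Step 2: Convert to probability
P(A|E) = Posterior odds / (1 + Posterior odds)
       = 7.41 / (1 + 7.41)
       = 7.41 / 8.41
       = 0.8811

The evidence increased P(A) from 0.7403 to 0.8811.


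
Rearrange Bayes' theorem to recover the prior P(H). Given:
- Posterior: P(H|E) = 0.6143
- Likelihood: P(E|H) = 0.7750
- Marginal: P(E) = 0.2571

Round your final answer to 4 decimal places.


From Bayes' theorem: P(H|E) = P(E|H) × P(H) / P(E)

Rearranging for P(H):
P(H) = P(H|E) × P(E) / P(E|H)
     = 0.6143 × 0.2571 / 0.7750
     = 0.15793653 / 0.7750
     = 0.2038


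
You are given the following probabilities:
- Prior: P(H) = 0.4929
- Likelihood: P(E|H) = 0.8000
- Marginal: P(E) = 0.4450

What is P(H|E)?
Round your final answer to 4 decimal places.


Using Bayes' theorem:

P(H|E) = P(E|H) × P(H) / P(E)
       = 0.8000 × 0.4929 / 0.4450
       = 0.39432000 / 0.4450
       = 0.8861

The evidence strengthens our belief in H.
Prior: 0.4929 → Posterior: 0.8861


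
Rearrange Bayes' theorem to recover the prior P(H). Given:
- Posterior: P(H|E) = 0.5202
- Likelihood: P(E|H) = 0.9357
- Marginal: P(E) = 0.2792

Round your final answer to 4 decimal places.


From Bayes' theorem: P(H|E) = P(E|H) × P(H) / P(E)

Rearranging for P(H):
P(H) = P(H|E) × P(E) / P(E|H)
     = 0.5202 × 0.2792 / 0.9357
     = 0.14523984 / 0.9357
     = 0.1552


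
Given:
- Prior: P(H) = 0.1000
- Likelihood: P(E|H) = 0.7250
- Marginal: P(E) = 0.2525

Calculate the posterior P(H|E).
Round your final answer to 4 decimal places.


Using Bayes' theorem:

P(H|E) = P(E|H) × P(H) / P(E)
       = 0.7250 × 0.1000 / 0.2525
       = 0.07250000 / 0.2525
       = 0.2871

The evidence strengthens our belief in H.
Prior: 0.1000 → Posterior: 0.2871


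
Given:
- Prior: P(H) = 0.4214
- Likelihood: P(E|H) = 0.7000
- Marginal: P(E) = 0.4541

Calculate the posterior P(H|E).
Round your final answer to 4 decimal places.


Using Bayes' theorem:

P(H|E) = P(E|H) × P(H) / P(E)
       = 0.7000 × 0.4214 / 0.4541
       = 0.29498000 / 0.4541
       = 0.6496

The evidence strengthens our belief in H.
Prior: 0.4214 → Posterior: 0.6496


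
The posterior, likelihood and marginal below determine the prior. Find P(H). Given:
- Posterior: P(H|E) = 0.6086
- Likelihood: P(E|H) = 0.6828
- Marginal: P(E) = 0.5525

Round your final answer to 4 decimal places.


From Bayes' theorem: P(H|E) = P(E|H) × P(H) / P(E)

Rearranging for P(H):
P(H) = P(H|E) × P(E) / P(E|H)
     = 0.6086 × 0.5525 / 0.6828
     = 0.33625150 / 0.6828
     = 0.4925


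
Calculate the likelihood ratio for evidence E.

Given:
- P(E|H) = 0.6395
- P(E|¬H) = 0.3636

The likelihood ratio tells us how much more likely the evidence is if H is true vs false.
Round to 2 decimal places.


Likelihood Ratio (LR) = P(E|H) / P(E|¬H)

LR = 0.6395 / 0.3636
   = 1.76

The evidence is 1.76 times more likely if H is true than if H is false.
Since LR > 1, the evidence supports H over ¬H.


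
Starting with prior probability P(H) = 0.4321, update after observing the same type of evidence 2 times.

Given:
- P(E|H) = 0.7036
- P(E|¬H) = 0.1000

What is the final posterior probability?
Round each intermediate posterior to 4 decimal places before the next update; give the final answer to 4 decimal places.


Sequential Bayesian updating:

Initial prior: P(H) = 0.4321

Update 1:
  P(E) = 0.7036 × 0.4321 + 0.1000 × 0.5679 = 0.30402556 + 0.05679000 = 0.36081556
  P(H|E) = 0.30402556 / 0.36081556 = 0.8426

Update 2:
  P(E) = 0.7036 × 0.8426 + 0.1000 × 0.1574 = 0.59285336 + 0.01574000 = 0.60859336
  P(H|E) = 0.59285336 / 0.60859336 = 0.9741

Final posterior: 0.9741


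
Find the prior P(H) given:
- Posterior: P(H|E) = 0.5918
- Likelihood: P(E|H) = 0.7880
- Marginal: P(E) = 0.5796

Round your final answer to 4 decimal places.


From Bayes' theorem: P(H|E) = P(E|H) × P(H) / P(E)

Rearranging for P(H):
P(H) = P(H|E) × P(E) / P(E|H)
     = 0.5918 × 0.5796 / 0.7880
     = 0.34300728 / 0.7880
     = 0.4353


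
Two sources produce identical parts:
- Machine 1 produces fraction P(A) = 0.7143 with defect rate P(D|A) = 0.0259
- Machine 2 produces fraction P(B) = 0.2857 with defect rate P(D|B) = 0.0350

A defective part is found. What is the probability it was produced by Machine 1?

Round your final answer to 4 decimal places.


Let A = from Machine 1, D = defective

Given:
- P(A) = 0.7143, P(B) = 0.2857
- P(D|A) = 0.0259, P(D|B) = 0.0350

Step 1: Find P(D)
P(D) = P(D|A)P(A) + P(D|B)P(B)
     = 0.0259 × 0.7143 + 0.0350 × 0.2857
     = 0.01850037 + 0.00999950
     = 0.02849987

Step 2: Apply Bayes' theorem
P(A|D) = P(D|A)P(A) / P(D)
       = 0.01850037 / 0.02849987
       = 0.6491


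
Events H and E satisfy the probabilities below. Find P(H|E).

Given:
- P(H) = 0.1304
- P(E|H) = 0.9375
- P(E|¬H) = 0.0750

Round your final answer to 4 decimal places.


Bayes' theorem: P(H|E) = P(E|H) × P(H) / P(E)

Step 1: Calculate P(E) using law of total probability
P(E) = P(E|H)P(H) + P(E|¬H)P(¬H)
     = 0.9375 × 0.1304 + 0.0750 × 0.8696
     = 0.12225000 + 0.06522000
     = 0.18747000

Step 2: Apply Bayes' theorem
P(H|E) = P(E|H) × P(H) / P(E)
       = 0.12225000 / 0.18747000
       = 0.6521


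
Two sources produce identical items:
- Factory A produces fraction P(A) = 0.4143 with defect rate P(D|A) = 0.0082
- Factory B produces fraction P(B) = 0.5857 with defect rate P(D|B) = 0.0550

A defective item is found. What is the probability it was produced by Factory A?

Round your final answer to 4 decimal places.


Let A = from Factory A, D = defective

Given:
- P(A) = 0.4143, P(B) = 0.5857
- P(D|A) = 0.0082, P(D|B) = 0.0550

Step 1: Find P(D)
P(D) = P(D|A)P(A) + P(D|B)P(B)
     = 0.0082 × 0.4143 + 0.0550 × 0.5857
     = 0.00339726 + 0.03221350
     = 0.03561076

Step 2: Apply Bayes' theorem
P(A|D) = P(D|A)P(A) / P(D)
       = 0.00339726 / 0.03561076
       = 0.0954


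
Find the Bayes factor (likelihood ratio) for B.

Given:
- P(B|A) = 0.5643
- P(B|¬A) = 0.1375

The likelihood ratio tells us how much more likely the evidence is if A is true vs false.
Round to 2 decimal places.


Likelihood Ratio (LR) = P(B|A) / P(B|¬A)

LR = 0.5643 / 0.1375
   = 4.10

The evidence is 4.10 times more likely if A is true than if A is false.
Because LR exceeds 1, B is evidence for A.


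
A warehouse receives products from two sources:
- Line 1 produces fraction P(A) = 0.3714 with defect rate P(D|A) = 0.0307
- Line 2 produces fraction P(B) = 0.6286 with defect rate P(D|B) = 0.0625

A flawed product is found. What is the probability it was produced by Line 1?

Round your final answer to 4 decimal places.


Let A = from Line 1, D = flawed

Given:
- P(A) = 0.3714, P(B) = 0.6286
- P(D|A) = 0.0307, P(D|B) = 0.0625

Step 1: Find P(D)
P(D) = P(D|A)P(A) + P(D|B)P(B)
     = 0.0307 × 0.3714 + 0.0625 × 0.6286
     = 0.01140198 + 0.03928750
     = 0.05068948

Step 2: Apply Bayes' theorem
P(A|D) = P(D|A)P(A) / P(D)
       = 0.01140198 / 0.05068948
       = 0.2249


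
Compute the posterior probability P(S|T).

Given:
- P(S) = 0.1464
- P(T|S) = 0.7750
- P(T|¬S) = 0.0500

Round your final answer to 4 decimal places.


Bayes' theorem: P(S|T) = P(T|S) × P(S) / P(T)

Step 1: Calculate P(T) using law of total probability
P(T) = P(T|S)P(S) + P(T|¬S)P(¬S)
     = 0.7750 × 0.1464 + 0.0500 × 0.8536
     = 0.11346000 + 0.04268000
     = 0.15614000

Step 2: Apply Bayes' theorem
P(S|T) = P(T|S) × P(S) / P(T)
       = 0.11346000 / 0.15614000
       = 0.7267


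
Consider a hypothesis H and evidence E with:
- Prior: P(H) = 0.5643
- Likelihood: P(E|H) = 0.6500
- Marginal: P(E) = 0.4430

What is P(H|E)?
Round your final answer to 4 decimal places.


Using Bayes' theorem:

P(H|E) = P(E|H) × P(H) / P(E)
       = 0.6500 × 0.5643 / 0.4430
       = 0.36679500 / 0.4430
       = 0.8280

The evidence strengthens our belief in H.
Prior: 0.5643 → Posterior: 0.8280


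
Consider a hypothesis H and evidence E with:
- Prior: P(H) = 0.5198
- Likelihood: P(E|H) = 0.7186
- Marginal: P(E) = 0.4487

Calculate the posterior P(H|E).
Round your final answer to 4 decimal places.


Using Bayes' theorem:

P(H|E) = P(E|H) × P(H) / P(E)
       = 0.7186 × 0.5198 / 0.4487
       = 0.37352828 / 0.4487
       = 0.8325

The evidence strengthens our belief in H.
Prior: 0.5198 → Posterior: 0.8325


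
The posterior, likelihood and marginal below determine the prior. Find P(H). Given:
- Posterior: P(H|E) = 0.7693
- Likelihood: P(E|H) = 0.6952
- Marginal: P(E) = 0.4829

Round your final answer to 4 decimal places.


From Bayes' theorem: P(H|E) = P(E|H) × P(H) / P(E)

Rearranging for P(H):
P(H) = P(H|E) × P(E) / P(E|H)
     = 0.7693 × 0.4829 / 0.6952
     = 0.37149497 / 0.6952
     = 0.5344


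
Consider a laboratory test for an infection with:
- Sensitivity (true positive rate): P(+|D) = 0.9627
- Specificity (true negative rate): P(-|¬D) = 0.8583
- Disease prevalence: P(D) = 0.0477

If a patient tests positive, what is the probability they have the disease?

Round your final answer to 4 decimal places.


Let D = has disease, + = positive test

Given:
- P(D) = 0.0477 (prevalence)
- P(+|D) = 0.9627 (sensitivity)
- P(-|¬D) = 0.8583 (specificity)
- P(+|¬D) = 0.1417 (false positive rate = 1 - specificity)

Step 1: Find P(+)
P(+) = P(+|D)P(D) + P(+|¬D)P(¬D)
     = 0.9627 × 0.0477 + 0.1417 × 0.9523
     = 0.04592079 + 0.13494091
     = 0.18086170

Step 2: Apply Bayes' theorem for P(D|+)
P(D|+) = P(+|D)P(D) / P(+)
       = 0.04592079 / 0.18086170
       = 0.2539


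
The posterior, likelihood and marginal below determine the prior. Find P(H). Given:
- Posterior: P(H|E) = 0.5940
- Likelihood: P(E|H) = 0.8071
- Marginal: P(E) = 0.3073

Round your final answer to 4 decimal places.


From Bayes' theorem: P(H|E) = P(E|H) × P(H) / P(E)

Rearranging for P(H):
P(H) = P(H|E) × P(E) / P(E|H)
     = 0.5940 × 0.3073 / 0.8071
     = 0.18253620 / 0.8071
     = 0.2262


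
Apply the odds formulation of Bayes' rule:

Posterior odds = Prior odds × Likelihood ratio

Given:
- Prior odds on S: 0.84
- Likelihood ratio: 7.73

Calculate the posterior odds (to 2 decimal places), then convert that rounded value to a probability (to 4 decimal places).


Step 1: Calculate posterior odds
Posterior odds = Prior odds × LR
               = 0.84 × 7.73
               = 6.49

Step 2: Convert to probability
P(S|E) = Posterior odds / (1 + Posterior odds)
       = 6.49 / (1 + 6.49)
       = 6.49 / 7.49
       = 0.8665

The evidence increased P(S) from 0.4565 to 0.8665.


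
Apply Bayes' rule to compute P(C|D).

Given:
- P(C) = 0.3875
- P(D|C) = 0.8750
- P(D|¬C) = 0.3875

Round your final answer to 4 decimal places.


Bayes' theorem: P(C|D) = P(D|C) × P(C) / P(D)

Step 1: Calculate P(D) using law of total probability
P(D) = P(D|C)P(C) + P(D|¬C)P(¬C)
     = 0.8750 × 0.3875 + 0.3875 × 0.6125
     = 0.33906250 + 0.23734375
     = 0.57640625

Step 2: Apply Bayes' theorem
P(C|D) = P(D|C) × P(C) / P(D)
       = 0.33906250 / 0.57640625
       = 0.5882


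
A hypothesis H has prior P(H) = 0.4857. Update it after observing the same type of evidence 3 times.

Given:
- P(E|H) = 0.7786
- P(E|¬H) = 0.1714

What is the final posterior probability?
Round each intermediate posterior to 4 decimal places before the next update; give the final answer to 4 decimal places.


Sequential Bayesian updating:

Initial prior: P(H) = 0.4857

Update 1:
  P(E) = 0.7786 × 0.4857 + 0.1714 × 0.5143 = 0.37816602 + 0.08815102 = 0.46631704
  P(H|E) = 0.37816602 / 0.46631704 = 0.8110

Update 2:
  P(E) = 0.7786 × 0.8110 + 0.1714 × 0.1890 = 0.63144460 + 0.03239460 = 0.66383920
  P(H|E) = 0.63144460 / 0.66383920 = 0.9512

Update 3:
  P(E) = 0.7786 × 0.9512 + 0.1714 × 0.0488 = 0.74060432 + 0.00836432 = 0.74896864
  P(H|E) = 0.74060432 / 0.74896864 = 0.9888

Final posterior: 0.9888


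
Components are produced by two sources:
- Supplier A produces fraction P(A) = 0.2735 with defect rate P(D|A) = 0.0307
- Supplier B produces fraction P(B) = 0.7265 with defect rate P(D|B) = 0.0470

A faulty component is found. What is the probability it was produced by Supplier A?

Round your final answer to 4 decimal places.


Let A = from Supplier A, D = faulty

Given:
- P(A) = 0.2735, P(B) = 0.7265
- P(D|A) = 0.0307, P(D|B) = 0.0470

Step 1: Find P(D)
P(D) = P(D|A)P(A) + P(D|B)P(B)
     = 0.0307 × 0.2735 + 0.0470 × 0.7265
     = 0.00839645 + 0.03414550
     = 0.04254195

Step 2: Apply Bayes' theorem
P(A|D) = P(D|A)P(A) / P(D)
       = 0.00839645 / 0.04254195
       = 0.1974


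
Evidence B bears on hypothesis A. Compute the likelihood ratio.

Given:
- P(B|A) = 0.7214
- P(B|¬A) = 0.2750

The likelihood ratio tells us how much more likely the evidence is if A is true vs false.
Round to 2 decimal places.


Likelihood Ratio (LR) = P(B|A) / P(B|¬A)

LR = 0.7214 / 0.2750
   = 2.62

The evidence is 2.62 times more likely if A is true than if A is false.
Since LR > 1, the evidence supports A over ¬A.


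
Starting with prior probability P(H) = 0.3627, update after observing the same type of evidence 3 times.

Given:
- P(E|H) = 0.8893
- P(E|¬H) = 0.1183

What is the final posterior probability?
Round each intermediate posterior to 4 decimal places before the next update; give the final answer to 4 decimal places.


Sequential Bayesian updating:

Initial prior: P(H) = 0.3627

Update 1:
  P(E) = 0.8893 × 0.3627 + 0.1183 × 0.6373 = 0.32254911 + 0.07539259 = 0.39794170
  P(H|E) = 0.32254911 / 0.39794170 = 0.8105

Update 2:
  P(E) = 0.8893 × 0.8105 + 0.1183 × 0.1895 = 0.72077765 + 0.02241785 = 0.74319550
  P(H|E) = 0.72077765 / 0.74319550 = 0.9698

Update 3:
  P(E) = 0.8893 × 0.9698 + 0.1183 × 0.0302 = 0.86244314 + 0.00357266 = 0.86601580
  P(H|E) = 0.86244314 / 0.86601580 = 0.9959

Final posterior: 0.9959


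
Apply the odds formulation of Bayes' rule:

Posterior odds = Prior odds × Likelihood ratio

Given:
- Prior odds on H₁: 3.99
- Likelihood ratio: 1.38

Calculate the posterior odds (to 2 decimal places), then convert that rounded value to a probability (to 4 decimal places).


Step 1: Calculate posterior odds
Posterior odds = Prior odds × LR
               = 3.99 × 1.38
               = 5.51

Step 2: Convert to probability
P(H₁|E) = Posterior odds / (1 + Posterior odds)
       = 5.51 / (1 + 5.51)
       = 5.51 / 6.51
       = 0.8464

The evidence increased P(H₁) from 0.7996 to 0.8464.


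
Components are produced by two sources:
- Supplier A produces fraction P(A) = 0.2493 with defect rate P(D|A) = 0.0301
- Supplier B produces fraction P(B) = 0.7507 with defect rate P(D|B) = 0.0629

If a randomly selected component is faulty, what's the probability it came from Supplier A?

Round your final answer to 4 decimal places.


Let A = from Supplier A, D = faulty

Given:
- P(A) = 0.2493, P(B) = 0.7507
- P(D|A) = 0.0301, P(D|B) = 0.0629

Step 1: Find P(D)
P(D) = P(D|A)P(A) + P(D|B)P(B)
     = 0.0301 × 0.2493 + 0.0629 × 0.7507
     = 0.00750393 + 0.04721903
     = 0.05472296

Step 2: Apply Bayes' theorem
P(A|D) = P(D|A)P(A) / P(D)
       = 0.00750393 / 0.05472296
       = 0.1371


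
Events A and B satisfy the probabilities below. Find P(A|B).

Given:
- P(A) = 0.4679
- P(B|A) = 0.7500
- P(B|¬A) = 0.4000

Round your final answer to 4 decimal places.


Bayes' theorem: P(A|B) = P(B|A) × P(A) / P(B)

Step 1: Calculate P(B) using law of total probability
P(B) = P(B|A)P(A) + P(B|¬A)P(¬A)
     = 0.7500 × 0.4679 + 0.4000 × 0.5321
     = 0.35092500 + 0.21284000
     = 0.56376500

Step 2: Apply Bayes' theorem
P(A|B) = P(B|A) × P(A) / P(B)
       = 0.35092500 / 0.56376500
       = 0.6225


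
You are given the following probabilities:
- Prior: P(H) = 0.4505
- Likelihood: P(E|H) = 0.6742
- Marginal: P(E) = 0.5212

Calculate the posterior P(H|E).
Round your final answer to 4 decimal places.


Using Bayes' theorem:

P(H|E) = P(E|H) × P(H) / P(E)
       = 0.6742 × 0.4505 / 0.5212
       = 0.30372710 / 0.5212
       = 0.5827

The evidence strengthens our belief in H.
Prior: 0.4505 → Posterior: 0.5827


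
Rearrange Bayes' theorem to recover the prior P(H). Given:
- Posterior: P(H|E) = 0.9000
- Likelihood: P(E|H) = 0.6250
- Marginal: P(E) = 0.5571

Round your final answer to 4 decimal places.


From Bayes' theorem: P(H|E) = P(E|H) × P(H) / P(E)

Rearranging for P(H):
P(H) = P(H|E) × P(E) / P(E|H)
     = 0.9000 × 0.5571 / 0.6250
     = 0.50139000 / 0.6250
     = 0.8022


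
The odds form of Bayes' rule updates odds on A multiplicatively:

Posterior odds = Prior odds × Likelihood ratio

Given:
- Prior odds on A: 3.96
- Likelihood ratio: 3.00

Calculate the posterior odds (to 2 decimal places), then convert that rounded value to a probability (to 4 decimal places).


Step 1: Calculate posterior odds
Posterior odds = Prior odds × LR
               = 3.96 × 3.00
               = 11.88

Step 2: Convert to probability
P(A|E) = Posterior odds / (1 + Posterior odds)
       = 11.88 / (1 + 11.88)
       = 11.88 / 12.88
       = 0.9224

The evidence increased P(A) from 0.7984 to 0.9224.


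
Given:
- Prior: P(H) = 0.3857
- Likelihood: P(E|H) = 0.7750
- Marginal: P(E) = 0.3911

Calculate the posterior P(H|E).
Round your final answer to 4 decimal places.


Using Bayes' theorem:

P(H|E) = P(E|H) × P(H) / P(E)
       = 0.7750 × 0.3857 / 0.3911
       = 0.29891750 / 0.3911
       = 0.7643

The evidence strengthens our belief in H.
Prior: 0.3857 → Posterior: 0.7643


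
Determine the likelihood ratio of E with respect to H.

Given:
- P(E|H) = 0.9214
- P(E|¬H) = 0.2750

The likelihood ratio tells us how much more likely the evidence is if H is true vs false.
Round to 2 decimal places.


Likelihood Ratio (LR) = P(E|H) / P(E|¬H)

LR = 0.9214 / 0.2750
   = 3.35

The evidence is 3.35 times more likely if H is true than if H is false.
LR > 1, so observing E raises the odds in favor of H.


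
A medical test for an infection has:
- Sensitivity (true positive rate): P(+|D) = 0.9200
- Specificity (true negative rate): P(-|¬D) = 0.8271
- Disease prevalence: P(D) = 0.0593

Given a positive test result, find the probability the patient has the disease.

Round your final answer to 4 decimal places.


Let D = has disease, + = positive test

Given:
- P(D) = 0.0593 (prevalence)
- P(+|D) = 0.9200 (sensitivity)
- P(-|¬D) = 0.8271 (specificity)
- P(+|¬D) = 0.1729 (false positive rate = 1 - specificity)

Step 1: Find P(+)
P(+) = P(+|D)P(D) + P(+|¬D)P(¬D)
     = 0.9200 × 0.0593 + 0.1729 × 0.9407
     = 0.05455600 + 0.16264703
     = 0.21720303

Step 2: Apply Bayes' theorem for P(D|+)
P(D|+) = P(+|D)P(D) / P(+)
       = 0.05455600 / 0.21720303
       = 0.2512


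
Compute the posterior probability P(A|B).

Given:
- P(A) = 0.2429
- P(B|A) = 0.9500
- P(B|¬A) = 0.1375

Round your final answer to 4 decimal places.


Bayes' theorem: P(A|B) = P(B|A) × P(A) / P(B)

Step 1: Calculate P(B) using law of total probability
P(B) = P(B|A)P(A) + P(B|¬A)P(¬A)
     = 0.9500 × 0.2429 + 0.1375 × 0.7571
     = 0.23075500 + 0.10410125
     = 0.33485625

Step 2: Apply Bayes' theorem
P(A|B) = P(B|A) × P(A) / P(B)
       = 0.23075500 / 0.33485625
       = 0.6891


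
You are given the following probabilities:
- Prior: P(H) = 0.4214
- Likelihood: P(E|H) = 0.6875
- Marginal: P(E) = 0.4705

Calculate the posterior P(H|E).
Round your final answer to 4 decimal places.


Using Bayes' theorem:

P(H|E) = P(E|H) × P(H) / P(E)
       = 0.6875 × 0.4214 / 0.4705
       = 0.28971250 / 0.4705
       = 0.6158

The evidence strengthens our belief in H.
Prior: 0.4214 → Posterior: 0.6158


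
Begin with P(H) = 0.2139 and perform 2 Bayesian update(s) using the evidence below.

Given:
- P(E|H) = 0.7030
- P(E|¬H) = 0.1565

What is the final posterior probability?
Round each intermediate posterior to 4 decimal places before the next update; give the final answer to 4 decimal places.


Sequential Bayesian updating:

Initial prior: P(H) = 0.2139

Update 1:
  P(E) = 0.7030 × 0.2139 + 0.1565 × 0.7861 = 0.15037170 + 0.12302465 = 0.27339635
  P(H|E) = 0.15037170 / 0.27339635 = 0.5500

Update 2:
  P(E) = 0.7030 × 0.5500 + 0.1565 × 0.4500 = 0.38665000 + 0.07042500 = 0.45707500
  P(H|E) = 0.38665000 / 0.45707500 = 0.8459

Final posterior: 0.8459


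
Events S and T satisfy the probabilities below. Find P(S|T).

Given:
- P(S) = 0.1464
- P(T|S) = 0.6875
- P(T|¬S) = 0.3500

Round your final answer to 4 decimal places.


Bayes' theorem: P(S|T) = P(T|S) × P(S) / P(T)

Step 1: Calculate P(T) using law of total probability
P(T) = P(T|S)P(S) + P(T|¬S)P(¬S)
     = 0.6875 × 0.1464 + 0.3500 × 0.8536
     = 0.10065000 + 0.29876000
     = 0.39941000

Step 2: Apply Bayes' theorem
P(S|T) = P(T|S) × P(S) / P(T)
       = 0.10065000 / 0.39941000
       = 0.2520


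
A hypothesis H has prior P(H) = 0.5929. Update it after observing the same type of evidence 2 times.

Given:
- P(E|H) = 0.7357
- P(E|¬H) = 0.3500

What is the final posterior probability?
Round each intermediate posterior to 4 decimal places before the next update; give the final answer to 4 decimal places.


Sequential Bayesian updating:

Initial prior: P(H) = 0.5929

Update 1:
  P(E) = 0.7357 × 0.5929 + 0.3500 × 0.4071 = 0.43619653 + 0.14248500 = 0.57868153
  P(H|E) = 0.43619653 / 0.57868153 = 0.7538

Update 2:
  P(E) = 0.7357 × 0.7538 + 0.3500 × 0.2462 = 0.55457066 + 0.08617000 = 0.64074066
  P(H|E) = 0.55457066 / 0.64074066 = 0.8655

Final posterior: 0.8655


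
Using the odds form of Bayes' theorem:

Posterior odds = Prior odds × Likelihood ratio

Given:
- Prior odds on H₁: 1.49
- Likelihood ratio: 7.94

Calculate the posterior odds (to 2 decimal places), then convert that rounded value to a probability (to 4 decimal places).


Step 1: Calculate posterior odds
Posterior odds = Prior odds × LR
               = 1.49 × 7.94
               = 11.83

Step 2: Convert to probability
P(H₁|E) = Posterior odds / (1 + Posterior odds)
       = 11.83 / (1 + 11.83)
       = 11.83 / 12.83
       = 0.9221

The evidence increased P(H₁) from 0.5984 to 0.9221.
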